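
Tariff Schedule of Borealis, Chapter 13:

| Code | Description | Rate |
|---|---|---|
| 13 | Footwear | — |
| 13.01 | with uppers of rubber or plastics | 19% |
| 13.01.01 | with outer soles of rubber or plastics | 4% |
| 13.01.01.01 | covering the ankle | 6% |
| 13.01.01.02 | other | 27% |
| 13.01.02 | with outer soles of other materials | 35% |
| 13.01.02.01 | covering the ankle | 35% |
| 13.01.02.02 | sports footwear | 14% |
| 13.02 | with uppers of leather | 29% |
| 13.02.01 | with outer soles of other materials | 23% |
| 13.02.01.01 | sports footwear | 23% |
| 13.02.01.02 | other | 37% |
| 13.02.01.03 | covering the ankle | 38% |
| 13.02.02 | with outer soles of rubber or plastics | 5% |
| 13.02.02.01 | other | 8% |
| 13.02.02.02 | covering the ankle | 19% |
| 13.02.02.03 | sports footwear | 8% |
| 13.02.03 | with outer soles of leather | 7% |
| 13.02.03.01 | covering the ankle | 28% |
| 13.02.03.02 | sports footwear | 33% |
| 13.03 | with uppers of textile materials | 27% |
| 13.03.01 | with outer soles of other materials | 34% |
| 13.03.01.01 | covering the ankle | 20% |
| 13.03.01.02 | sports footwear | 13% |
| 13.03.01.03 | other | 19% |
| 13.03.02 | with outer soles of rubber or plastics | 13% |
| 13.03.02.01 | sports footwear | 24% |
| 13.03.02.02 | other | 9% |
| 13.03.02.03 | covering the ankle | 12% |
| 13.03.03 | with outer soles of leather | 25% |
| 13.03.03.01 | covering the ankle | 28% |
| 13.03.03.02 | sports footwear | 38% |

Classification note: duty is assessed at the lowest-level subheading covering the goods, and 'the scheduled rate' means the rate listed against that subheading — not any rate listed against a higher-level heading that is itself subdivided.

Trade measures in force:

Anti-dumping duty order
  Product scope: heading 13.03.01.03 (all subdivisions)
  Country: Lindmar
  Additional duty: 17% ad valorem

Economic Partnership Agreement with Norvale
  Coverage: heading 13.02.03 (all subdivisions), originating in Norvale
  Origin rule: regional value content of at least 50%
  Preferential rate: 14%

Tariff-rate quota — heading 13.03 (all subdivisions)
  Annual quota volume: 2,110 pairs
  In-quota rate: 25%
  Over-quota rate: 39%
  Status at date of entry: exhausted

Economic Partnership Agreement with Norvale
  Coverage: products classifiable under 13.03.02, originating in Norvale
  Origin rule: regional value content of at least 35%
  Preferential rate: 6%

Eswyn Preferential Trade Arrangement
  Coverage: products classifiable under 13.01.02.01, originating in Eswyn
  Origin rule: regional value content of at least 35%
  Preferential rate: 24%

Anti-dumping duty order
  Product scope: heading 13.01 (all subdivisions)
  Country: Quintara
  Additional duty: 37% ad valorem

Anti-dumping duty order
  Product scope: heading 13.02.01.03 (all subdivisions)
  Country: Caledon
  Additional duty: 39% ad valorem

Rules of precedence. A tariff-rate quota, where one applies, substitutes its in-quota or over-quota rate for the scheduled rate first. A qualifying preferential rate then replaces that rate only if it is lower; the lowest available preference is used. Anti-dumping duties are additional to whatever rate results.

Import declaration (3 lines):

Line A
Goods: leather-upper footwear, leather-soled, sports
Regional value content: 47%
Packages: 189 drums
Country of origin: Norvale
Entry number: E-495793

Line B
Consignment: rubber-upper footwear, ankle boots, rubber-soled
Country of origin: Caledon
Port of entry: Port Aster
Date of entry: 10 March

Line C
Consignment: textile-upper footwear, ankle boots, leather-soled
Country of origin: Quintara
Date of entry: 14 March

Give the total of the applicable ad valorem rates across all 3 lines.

Line A: leather-upper → 13.02; leather-soled → 13.02.03; sports → 13.02.03.02. Scheduled 33%. Norvale agreement on 13.02.03: RVC < 50%; Norvale agreement on 13.03.02: 13.02.03.02 not covered. → 33%.
Line B: rubber-upper → 13.01; rubber-soled → 13.01.01; ankle boots → 13.01.01.01. Scheduled 6%. No special measure applies. → 6%.
Line C: textile-upper → 13.03; leather-soled → 13.03.03; ankle boots → 13.03.03.01. Scheduled 28%. quota on 13.03 exhausted → over-quota 39%. → 39%.
Sum: 33% + 6% + 39% = 78%.

78%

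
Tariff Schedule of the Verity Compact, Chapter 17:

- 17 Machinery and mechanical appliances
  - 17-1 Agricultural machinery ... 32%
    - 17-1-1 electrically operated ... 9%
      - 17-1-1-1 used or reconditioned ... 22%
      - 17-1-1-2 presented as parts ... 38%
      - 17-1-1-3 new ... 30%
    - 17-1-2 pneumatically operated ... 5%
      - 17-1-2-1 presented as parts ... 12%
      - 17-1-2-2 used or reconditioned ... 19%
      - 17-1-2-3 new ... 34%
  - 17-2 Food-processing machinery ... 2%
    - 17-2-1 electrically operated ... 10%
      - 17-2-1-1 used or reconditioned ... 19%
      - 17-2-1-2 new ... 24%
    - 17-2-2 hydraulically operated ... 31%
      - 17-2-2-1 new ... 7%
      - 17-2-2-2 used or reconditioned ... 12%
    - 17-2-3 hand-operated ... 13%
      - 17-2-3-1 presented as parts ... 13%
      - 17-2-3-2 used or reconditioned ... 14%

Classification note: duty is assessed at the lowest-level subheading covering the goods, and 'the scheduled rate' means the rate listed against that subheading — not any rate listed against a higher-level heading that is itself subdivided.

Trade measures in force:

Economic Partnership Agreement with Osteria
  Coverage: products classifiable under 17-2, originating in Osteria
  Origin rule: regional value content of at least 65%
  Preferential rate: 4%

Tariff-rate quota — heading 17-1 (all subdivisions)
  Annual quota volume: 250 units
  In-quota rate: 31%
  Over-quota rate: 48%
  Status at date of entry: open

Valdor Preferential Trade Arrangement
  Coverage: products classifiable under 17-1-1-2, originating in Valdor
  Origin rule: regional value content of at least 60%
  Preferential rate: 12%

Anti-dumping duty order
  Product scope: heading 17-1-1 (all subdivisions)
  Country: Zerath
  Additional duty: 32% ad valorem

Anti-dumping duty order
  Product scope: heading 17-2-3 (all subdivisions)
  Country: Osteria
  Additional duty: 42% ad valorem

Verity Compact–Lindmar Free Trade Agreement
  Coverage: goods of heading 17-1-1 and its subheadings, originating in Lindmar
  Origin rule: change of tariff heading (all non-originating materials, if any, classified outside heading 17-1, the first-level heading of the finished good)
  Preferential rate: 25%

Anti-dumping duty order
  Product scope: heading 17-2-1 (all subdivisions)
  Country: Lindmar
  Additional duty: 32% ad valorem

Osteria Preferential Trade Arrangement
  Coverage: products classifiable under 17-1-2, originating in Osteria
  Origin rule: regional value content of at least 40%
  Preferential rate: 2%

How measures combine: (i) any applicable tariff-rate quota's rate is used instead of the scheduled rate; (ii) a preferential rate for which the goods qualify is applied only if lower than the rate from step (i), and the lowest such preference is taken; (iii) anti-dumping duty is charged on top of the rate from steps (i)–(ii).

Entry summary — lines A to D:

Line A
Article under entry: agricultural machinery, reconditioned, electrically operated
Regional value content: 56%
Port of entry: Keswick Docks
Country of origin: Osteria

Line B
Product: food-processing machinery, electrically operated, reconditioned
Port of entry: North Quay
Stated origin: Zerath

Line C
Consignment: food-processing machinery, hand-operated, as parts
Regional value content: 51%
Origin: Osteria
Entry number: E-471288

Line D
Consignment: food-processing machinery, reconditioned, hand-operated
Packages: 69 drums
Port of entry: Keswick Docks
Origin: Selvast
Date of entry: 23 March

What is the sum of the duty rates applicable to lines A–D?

119%

Line A: agricultural → 17-1; electrically operated → 17-1-1; reconditioned → 17-1-1-1. Scheduled 22%. quota on 17-1 open → in-quota 31%; Osteria agreement on 17-2: 17-1-1-1 not covered; Osteria agreement on 17-1-2: 17-1-1-1 not covered. → 31%.
Line B: food-processing → 17-2; electrically operated → 17-2-1; reconditioned → 17-2-1-1. Scheduled 19%. No special measure applies. → 19%.
Line C: food-processing → 17-2; hand-operated → 17-2-3; as parts → 17-2-3-1. Scheduled 13%. Osteria agreement on 17-2: RVC < 65%; Osteria agreement on 17-1-2: 17-2-3-1 not covered; anti-dumping (Osteria, 17-2-3): +42%; total 13% + 42% = 55%. → 55%.
Line D: food-processing → 17-2; hand-operated → 17-2-3; reconditioned → 17-2-3-2. Scheduled 14%. No special measure applies. → 14%.
Sum: 31% + 19% + 55% + 14% = 119%.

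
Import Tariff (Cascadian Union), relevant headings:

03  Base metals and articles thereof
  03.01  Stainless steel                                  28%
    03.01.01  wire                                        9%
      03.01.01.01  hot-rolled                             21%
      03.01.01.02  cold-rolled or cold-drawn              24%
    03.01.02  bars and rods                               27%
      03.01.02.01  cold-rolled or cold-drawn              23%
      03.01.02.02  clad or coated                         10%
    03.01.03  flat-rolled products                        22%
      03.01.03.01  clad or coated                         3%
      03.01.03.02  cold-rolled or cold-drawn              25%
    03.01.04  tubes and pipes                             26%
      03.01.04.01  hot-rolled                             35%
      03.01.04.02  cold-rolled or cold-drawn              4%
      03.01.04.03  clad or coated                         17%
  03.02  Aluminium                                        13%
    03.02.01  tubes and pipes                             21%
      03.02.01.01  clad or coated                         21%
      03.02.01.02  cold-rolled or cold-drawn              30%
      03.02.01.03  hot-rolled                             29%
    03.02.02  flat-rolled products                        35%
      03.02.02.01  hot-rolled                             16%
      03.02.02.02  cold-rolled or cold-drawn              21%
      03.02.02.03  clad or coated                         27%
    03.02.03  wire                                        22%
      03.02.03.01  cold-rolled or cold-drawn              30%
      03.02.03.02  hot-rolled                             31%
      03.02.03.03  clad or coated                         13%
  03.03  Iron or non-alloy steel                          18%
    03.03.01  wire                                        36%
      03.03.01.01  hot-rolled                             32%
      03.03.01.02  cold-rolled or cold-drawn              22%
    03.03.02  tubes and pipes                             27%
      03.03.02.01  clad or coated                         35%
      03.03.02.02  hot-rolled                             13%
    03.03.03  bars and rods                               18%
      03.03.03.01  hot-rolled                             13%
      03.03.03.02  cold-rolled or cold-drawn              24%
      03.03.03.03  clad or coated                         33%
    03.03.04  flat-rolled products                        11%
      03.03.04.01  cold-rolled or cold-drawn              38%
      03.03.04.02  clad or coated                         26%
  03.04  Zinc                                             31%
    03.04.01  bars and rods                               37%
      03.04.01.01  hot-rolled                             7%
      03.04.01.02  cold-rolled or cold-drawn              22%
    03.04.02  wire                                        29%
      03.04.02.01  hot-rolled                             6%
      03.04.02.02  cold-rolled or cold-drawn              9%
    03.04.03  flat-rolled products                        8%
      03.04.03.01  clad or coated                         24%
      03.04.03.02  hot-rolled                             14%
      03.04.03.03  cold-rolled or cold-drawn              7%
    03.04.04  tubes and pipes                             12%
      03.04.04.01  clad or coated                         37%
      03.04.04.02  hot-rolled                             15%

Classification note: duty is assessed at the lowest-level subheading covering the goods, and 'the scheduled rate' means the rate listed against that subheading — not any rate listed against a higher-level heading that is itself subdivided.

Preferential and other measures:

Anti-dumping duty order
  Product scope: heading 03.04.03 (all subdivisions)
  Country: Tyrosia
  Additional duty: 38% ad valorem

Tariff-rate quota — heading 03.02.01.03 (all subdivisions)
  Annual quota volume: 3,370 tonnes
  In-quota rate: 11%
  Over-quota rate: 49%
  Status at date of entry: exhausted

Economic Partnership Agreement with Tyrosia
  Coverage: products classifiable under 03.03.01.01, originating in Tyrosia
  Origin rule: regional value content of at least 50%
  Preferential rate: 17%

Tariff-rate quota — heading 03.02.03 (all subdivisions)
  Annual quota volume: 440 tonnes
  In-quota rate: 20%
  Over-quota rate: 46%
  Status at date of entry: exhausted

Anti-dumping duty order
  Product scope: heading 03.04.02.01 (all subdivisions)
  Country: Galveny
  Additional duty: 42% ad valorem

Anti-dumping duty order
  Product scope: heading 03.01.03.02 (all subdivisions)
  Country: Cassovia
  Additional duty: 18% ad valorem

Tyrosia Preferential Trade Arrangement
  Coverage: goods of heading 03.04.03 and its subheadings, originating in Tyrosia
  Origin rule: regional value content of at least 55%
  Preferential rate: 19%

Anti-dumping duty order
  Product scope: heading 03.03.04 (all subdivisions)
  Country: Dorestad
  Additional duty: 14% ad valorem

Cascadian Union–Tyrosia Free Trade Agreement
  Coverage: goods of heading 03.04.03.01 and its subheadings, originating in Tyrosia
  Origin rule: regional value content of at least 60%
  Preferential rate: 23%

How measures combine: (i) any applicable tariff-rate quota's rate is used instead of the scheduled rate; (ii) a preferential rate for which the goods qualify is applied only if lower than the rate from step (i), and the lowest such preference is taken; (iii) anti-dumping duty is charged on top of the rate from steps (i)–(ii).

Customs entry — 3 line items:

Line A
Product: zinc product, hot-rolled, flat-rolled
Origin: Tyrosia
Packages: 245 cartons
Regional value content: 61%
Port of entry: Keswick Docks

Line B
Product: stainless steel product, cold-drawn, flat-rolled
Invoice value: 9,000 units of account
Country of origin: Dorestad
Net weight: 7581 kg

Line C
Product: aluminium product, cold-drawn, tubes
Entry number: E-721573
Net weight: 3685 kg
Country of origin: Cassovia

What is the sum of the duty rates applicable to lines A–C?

Line A: zinc → 03.04; flat-rolled → 03.04.03; hot-rolled → 03.04.03.02. Scheduled 14%. Tyrosia agreement on 03.03.01.01: 03.04.03.02 not covered; Tyrosia agreement on 03.04.03: RVC ≥ 55% → 19% available; Tyrosia agreement on 03.04.03.01: 03.04.03.02 not covered; preference 19% not lower than 14% → no reduction; anti-dumping (Tyrosia, 03.04.03): +38%; total 14% + 38% = 52%. → 52%.
Line B: stainless steel → 03.01; flat-rolled → 03.01.03; cold-drawn → 03.01.03.02. Scheduled 25%. No special measure applies. → 25%.
Line C: aluminium → 03.02; tubes → 03.02.01; cold-drawn → 03.02.01.02. Scheduled 30%. No special measure applies. → 30%.
Sum: 52% + 25% + 30% = 107%.

107%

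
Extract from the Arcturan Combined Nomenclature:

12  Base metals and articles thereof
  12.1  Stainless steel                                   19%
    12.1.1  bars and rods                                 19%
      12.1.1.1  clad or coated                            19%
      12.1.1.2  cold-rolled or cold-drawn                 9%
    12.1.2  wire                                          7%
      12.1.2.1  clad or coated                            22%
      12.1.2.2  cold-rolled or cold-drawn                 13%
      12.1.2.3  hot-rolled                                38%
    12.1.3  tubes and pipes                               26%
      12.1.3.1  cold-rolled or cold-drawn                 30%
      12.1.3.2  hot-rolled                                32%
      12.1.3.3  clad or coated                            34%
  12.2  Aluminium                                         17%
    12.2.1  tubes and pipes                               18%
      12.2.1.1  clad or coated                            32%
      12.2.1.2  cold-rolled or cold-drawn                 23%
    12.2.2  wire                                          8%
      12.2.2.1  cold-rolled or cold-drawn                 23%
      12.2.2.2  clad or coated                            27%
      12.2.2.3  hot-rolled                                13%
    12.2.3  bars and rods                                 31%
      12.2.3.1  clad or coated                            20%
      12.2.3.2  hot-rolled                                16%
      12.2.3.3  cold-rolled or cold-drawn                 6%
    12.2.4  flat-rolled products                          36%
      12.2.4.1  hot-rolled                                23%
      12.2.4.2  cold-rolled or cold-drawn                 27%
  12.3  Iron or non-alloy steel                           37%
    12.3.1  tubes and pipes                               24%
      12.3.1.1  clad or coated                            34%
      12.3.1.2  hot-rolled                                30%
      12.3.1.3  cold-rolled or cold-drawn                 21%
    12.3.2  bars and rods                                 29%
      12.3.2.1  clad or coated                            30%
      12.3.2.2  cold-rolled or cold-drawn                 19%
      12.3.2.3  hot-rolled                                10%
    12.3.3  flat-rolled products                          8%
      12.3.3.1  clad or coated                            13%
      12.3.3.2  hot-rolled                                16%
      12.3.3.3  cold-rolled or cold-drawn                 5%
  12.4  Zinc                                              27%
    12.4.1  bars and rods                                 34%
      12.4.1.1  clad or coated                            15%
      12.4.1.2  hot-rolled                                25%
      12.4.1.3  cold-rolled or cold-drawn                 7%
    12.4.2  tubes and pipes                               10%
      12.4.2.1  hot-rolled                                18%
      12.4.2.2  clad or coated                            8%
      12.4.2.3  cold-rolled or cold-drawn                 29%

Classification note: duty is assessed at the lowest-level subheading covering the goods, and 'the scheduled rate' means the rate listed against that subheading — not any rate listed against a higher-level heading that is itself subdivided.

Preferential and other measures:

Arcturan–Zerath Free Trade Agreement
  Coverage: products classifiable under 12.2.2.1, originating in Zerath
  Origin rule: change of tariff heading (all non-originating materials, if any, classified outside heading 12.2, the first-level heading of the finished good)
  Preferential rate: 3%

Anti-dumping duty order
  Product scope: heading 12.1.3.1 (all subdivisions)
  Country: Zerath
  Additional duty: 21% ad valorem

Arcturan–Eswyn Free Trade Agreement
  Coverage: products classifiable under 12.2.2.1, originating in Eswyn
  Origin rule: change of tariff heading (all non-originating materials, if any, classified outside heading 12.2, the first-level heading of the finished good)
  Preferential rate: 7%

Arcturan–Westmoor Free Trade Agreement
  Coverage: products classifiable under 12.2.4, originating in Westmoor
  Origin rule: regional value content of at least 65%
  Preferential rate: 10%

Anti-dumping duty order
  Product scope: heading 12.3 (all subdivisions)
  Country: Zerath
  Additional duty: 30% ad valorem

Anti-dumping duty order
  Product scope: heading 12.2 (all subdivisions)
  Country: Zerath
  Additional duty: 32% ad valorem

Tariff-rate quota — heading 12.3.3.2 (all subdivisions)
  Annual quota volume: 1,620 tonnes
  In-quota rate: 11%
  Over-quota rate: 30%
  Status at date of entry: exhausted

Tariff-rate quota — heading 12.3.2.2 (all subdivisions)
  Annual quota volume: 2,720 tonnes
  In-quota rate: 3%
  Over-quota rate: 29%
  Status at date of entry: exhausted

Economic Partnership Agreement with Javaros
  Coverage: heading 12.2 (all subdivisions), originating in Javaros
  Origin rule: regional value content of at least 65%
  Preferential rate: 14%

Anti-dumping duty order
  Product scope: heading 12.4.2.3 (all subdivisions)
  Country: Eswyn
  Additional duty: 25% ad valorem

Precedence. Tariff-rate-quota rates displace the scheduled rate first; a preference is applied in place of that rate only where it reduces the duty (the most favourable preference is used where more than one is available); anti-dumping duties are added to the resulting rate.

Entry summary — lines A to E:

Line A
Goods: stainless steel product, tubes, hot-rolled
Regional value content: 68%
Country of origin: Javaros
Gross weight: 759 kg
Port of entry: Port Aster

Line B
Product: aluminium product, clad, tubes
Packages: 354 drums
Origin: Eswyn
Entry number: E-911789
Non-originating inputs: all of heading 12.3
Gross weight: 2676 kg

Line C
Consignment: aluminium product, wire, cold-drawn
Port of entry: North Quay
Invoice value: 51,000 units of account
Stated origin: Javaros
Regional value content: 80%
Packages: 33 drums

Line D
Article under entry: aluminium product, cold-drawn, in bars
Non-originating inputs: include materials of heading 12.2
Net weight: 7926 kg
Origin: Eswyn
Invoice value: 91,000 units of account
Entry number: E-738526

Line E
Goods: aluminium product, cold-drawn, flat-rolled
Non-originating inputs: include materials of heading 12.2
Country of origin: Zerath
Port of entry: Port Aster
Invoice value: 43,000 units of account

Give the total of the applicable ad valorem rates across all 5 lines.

143%

Line A: stainless steel → 12.1; tubes → 12.1.3; hot-rolled → 12.1.3.2. Scheduled 32%. Javaros agreement on 12.2: 12.1.3.2 not covered. → 32%.
Line B: aluminium → 12.2; tubes → 12.2.1; clad → 12.2.1.1. Scheduled 32%. Eswyn agreement on 12.2.2.1: 12.2.1.1 not covered. → 32%.
Line C: aluminium → 12.2; wire → 12.2.2; cold-drawn → 12.2.2.1. Scheduled 23%. Javaros agreement on 12.2: RVC ≥ 65% → 14% available; preferential 14%. → 14%.
Line D: aluminium → 12.2; in bars → 12.2.3; cold-drawn → 12.2.3.3. Scheduled 6%. Eswyn agreement on 12.2.2.1: 12.2.3.3 not covered. → 6%.
Line E: aluminium → 12.2; flat-rolled → 12.2.4; cold-drawn → 12.2.4.2. Scheduled 27%. Zerath agreement on 12.2.2.1: 12.2.4.2 not covered; anti-dumping (Zerath, 12.2): +32%; total 27% + 32% = 59%. → 59%.
Sum: 32% + 32% + 14% + 6% + 59% = 143%.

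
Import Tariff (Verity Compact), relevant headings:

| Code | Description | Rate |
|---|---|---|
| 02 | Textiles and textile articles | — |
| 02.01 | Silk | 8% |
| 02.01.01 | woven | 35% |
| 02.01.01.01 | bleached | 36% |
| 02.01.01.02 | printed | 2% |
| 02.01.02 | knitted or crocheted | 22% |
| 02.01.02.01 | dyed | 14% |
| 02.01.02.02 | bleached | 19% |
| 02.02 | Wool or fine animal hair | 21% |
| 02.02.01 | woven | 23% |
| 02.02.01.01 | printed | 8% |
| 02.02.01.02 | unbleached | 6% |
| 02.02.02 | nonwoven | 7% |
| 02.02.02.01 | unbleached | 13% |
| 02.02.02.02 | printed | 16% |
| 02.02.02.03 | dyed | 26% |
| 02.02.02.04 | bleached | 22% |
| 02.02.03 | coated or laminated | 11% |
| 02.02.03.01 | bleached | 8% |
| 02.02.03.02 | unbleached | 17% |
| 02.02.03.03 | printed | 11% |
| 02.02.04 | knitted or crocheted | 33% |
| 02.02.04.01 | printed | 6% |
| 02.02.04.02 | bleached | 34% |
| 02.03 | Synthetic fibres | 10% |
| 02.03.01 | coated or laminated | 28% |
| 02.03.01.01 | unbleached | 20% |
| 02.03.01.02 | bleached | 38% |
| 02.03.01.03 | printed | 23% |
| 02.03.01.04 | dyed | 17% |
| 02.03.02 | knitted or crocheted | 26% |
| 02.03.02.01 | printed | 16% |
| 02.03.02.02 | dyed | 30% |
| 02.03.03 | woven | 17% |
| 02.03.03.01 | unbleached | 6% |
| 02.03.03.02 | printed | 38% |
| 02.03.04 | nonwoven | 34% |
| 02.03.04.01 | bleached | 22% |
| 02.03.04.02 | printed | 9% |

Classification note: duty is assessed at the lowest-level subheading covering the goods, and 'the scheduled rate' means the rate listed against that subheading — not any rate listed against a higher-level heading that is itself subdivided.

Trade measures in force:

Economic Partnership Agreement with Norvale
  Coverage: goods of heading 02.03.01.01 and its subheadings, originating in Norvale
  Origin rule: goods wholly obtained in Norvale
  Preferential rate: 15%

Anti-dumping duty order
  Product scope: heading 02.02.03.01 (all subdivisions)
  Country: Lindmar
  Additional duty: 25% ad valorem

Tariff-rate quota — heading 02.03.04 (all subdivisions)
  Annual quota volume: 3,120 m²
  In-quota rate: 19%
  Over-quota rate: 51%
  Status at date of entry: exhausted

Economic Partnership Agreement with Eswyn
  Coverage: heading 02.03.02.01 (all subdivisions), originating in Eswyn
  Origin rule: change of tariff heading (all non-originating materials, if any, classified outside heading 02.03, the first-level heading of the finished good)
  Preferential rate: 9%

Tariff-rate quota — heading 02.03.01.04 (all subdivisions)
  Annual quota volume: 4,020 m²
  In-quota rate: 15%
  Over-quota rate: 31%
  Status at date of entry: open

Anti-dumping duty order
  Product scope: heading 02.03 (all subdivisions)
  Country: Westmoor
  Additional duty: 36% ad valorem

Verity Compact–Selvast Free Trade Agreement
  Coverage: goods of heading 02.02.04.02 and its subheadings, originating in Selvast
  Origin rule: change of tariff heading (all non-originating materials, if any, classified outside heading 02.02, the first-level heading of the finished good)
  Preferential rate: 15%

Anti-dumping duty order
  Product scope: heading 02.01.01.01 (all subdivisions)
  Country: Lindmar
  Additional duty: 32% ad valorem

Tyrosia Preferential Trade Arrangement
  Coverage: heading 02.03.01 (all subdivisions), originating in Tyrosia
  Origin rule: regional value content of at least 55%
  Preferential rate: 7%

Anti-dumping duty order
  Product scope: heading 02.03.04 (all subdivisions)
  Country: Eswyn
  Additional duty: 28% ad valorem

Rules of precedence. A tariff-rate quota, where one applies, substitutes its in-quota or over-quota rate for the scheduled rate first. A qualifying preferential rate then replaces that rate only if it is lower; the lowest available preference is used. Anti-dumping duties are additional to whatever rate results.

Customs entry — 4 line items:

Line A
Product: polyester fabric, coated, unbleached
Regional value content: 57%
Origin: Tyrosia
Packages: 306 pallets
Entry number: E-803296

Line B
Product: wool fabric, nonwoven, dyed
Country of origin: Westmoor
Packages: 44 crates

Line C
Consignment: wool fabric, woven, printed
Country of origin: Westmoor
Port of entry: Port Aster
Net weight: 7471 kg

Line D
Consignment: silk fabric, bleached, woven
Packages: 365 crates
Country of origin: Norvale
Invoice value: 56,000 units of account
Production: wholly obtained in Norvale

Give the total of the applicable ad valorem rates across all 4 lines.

Line A: polyester → 02.03; coated → 02.03.01; unbleached → 02.03.01.01. Scheduled 20%. Tyrosia agreement on 02.03.01: RVC ≥ 55% → 7% available; preferential 7%. → 7%.
Line B: wool → 02.02; nonwoven → 02.02.02; dyed → 02.02.02.03. Scheduled 26%. No special measure applies. → 26%.
Line C: wool → 02.02; woven → 02.02.01; printed → 02.02.01.01. Scheduled 8%. No special measure applies. → 8%.
Line D: silk → 02.01; woven → 02.01.01; bleached → 02.01.01.01. Scheduled 36%. Norvale agreement on 02.03.01.01: 02.01.01.01 not covered. → 36%.
Sum: 7% + 26% + 8% + 36% = 77%.

77%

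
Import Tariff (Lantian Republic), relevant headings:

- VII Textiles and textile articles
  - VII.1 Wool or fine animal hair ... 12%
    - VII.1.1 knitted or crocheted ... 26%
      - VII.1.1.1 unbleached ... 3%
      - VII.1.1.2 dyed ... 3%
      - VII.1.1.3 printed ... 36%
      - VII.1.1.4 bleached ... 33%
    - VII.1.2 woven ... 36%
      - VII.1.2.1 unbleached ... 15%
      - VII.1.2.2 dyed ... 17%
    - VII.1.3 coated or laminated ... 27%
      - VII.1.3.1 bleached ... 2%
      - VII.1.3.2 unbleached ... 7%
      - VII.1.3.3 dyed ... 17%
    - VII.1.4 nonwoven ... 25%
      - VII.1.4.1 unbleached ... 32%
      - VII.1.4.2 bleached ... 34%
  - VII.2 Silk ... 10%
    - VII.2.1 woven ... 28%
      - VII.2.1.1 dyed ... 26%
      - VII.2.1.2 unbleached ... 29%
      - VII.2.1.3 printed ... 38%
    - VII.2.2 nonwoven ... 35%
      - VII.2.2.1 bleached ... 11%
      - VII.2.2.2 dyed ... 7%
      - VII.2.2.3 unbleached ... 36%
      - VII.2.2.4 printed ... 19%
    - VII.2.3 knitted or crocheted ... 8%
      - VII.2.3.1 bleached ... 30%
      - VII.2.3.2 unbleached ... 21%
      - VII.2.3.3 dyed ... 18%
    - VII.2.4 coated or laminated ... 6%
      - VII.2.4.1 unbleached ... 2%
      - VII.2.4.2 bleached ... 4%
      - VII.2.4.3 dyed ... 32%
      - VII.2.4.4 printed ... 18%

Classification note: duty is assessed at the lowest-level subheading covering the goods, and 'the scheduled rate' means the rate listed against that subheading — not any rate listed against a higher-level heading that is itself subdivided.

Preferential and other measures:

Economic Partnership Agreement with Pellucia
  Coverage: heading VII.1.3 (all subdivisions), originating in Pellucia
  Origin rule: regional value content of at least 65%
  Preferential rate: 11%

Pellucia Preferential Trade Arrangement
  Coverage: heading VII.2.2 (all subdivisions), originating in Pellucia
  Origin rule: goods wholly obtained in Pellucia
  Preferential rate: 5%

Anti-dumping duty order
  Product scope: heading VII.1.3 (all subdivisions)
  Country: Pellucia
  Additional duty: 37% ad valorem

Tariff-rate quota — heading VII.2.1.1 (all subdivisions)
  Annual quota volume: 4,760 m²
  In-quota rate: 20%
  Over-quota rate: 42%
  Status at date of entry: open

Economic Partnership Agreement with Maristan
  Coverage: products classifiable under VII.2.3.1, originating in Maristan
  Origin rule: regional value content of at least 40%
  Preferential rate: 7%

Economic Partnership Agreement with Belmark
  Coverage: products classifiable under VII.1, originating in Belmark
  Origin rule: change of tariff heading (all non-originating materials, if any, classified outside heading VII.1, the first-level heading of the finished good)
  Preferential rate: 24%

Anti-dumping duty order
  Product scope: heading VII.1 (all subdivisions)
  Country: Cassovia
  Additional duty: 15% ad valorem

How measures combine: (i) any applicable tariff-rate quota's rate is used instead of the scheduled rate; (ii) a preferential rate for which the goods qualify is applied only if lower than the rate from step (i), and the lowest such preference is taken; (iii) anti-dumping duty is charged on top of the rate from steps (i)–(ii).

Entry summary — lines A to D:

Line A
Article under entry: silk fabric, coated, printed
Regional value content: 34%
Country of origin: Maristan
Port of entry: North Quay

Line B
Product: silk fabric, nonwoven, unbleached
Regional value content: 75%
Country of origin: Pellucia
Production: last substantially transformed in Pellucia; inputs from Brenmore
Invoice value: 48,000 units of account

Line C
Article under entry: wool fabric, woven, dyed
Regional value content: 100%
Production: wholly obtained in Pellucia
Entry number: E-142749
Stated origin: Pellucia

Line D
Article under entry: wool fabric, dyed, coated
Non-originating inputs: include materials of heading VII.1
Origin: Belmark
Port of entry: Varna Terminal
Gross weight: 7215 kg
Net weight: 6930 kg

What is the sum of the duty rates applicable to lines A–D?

Line A: silk → VII.2; coated → VII.2.4; printed → VII.2.4.4. Scheduled 18%. Maristan agreement on VII.2.3.1: VII.2.4.4 not covered. → 18%.
Line B: silk → VII.2; nonwoven → VII.2.2; unbleached → VII.2.2.3. Scheduled 36%. Pellucia agreement on VII.1.3: VII.2.2.3 not covered; Pellucia agreement on VII.2.2: not wholly obtained. → 36%.
Line C: wool → VII.1; woven → VII.1.2; dyed → VII.1.2.2. Scheduled 17%. Pellucia agreement on VII.1.3: VII.1.2.2 not covered; Pellucia agreement on VII.2.2: VII.1.2.2 not covered. → 17%.
Line D: wool → VII.1; coated → VII.1.3; dyed → VII.1.3.3. Scheduled 17%. Belmark agreement on VII.1: CTH not met. → 17%.
Sum: 18% + 36% + 17% + 17% = 88%.

88%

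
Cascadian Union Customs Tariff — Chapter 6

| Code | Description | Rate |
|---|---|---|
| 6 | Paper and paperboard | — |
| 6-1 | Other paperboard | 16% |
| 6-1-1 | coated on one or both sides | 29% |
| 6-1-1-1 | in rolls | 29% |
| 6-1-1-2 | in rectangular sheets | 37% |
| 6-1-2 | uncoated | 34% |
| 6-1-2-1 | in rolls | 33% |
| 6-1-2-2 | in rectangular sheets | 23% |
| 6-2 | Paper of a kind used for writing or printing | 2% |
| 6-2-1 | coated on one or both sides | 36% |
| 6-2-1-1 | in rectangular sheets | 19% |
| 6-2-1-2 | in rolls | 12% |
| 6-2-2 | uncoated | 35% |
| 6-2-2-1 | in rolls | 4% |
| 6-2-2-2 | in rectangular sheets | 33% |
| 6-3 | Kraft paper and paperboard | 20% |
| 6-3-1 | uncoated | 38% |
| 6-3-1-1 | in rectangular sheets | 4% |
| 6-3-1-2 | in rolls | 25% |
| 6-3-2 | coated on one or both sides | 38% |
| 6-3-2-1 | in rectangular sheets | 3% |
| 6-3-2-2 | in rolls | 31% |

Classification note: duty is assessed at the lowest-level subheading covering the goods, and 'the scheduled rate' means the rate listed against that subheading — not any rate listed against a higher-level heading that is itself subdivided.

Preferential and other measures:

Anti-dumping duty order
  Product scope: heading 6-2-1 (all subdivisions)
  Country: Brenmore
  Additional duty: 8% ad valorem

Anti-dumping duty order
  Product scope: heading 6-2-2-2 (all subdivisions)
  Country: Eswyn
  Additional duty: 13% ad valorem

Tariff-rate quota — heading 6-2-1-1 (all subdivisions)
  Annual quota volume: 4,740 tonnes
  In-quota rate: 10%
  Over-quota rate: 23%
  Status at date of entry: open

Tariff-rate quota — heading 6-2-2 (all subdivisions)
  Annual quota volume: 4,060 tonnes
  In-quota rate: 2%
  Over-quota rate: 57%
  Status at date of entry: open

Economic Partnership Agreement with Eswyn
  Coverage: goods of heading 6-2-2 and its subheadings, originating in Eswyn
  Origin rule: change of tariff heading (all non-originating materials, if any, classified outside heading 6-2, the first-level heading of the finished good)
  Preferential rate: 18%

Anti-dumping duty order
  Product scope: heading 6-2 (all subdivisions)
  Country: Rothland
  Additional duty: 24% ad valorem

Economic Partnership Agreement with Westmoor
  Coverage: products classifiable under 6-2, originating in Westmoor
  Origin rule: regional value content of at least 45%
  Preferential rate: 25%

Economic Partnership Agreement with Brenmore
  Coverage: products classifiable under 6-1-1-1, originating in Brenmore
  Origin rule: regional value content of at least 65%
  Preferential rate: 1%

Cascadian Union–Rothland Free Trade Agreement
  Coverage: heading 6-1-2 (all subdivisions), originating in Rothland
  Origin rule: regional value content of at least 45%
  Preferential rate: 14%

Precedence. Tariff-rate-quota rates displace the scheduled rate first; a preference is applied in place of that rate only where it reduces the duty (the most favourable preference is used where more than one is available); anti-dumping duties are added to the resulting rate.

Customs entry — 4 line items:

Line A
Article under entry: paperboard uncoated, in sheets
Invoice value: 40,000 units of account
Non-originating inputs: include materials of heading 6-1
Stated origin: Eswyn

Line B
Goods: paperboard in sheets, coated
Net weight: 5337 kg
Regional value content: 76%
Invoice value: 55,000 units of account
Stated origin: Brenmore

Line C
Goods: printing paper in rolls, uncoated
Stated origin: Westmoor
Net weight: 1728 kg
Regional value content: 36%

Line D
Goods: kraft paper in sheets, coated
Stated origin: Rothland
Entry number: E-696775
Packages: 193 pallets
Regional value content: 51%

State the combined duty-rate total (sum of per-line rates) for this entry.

65%

Line A: paperboard → 6-1; uncoated → 6-1-2; in sheets → 6-1-2-2. Scheduled 23%. Eswyn agreement on 6-2-2: 6-1-2-2 not covered. → 23%.
Line B: paperboard → 6-1; coated → 6-1-1; in sheets → 6-1-1-2. Scheduled 37%. Brenmore agreement on 6-1-1-1: 6-1-1-2 not covered. → 37%.
Line C: printing paper → 6-2; uncoated → 6-2-2; in rolls → 6-2-2-1. Scheduled 4%. quota on 6-2-2 open → in-quota 2%; Westmoor agreement on 6-2: RVC < 45%. → 2%.
Line D: kraft paper → 6-3; coated → 6-3-2; in sheets → 6-3-2-1. Scheduled 3%. Rothland agreement on 6-1-2: 6-3-2-1 not covered. → 3%.
Sum: 23% + 37% + 2% + 3% = 65%.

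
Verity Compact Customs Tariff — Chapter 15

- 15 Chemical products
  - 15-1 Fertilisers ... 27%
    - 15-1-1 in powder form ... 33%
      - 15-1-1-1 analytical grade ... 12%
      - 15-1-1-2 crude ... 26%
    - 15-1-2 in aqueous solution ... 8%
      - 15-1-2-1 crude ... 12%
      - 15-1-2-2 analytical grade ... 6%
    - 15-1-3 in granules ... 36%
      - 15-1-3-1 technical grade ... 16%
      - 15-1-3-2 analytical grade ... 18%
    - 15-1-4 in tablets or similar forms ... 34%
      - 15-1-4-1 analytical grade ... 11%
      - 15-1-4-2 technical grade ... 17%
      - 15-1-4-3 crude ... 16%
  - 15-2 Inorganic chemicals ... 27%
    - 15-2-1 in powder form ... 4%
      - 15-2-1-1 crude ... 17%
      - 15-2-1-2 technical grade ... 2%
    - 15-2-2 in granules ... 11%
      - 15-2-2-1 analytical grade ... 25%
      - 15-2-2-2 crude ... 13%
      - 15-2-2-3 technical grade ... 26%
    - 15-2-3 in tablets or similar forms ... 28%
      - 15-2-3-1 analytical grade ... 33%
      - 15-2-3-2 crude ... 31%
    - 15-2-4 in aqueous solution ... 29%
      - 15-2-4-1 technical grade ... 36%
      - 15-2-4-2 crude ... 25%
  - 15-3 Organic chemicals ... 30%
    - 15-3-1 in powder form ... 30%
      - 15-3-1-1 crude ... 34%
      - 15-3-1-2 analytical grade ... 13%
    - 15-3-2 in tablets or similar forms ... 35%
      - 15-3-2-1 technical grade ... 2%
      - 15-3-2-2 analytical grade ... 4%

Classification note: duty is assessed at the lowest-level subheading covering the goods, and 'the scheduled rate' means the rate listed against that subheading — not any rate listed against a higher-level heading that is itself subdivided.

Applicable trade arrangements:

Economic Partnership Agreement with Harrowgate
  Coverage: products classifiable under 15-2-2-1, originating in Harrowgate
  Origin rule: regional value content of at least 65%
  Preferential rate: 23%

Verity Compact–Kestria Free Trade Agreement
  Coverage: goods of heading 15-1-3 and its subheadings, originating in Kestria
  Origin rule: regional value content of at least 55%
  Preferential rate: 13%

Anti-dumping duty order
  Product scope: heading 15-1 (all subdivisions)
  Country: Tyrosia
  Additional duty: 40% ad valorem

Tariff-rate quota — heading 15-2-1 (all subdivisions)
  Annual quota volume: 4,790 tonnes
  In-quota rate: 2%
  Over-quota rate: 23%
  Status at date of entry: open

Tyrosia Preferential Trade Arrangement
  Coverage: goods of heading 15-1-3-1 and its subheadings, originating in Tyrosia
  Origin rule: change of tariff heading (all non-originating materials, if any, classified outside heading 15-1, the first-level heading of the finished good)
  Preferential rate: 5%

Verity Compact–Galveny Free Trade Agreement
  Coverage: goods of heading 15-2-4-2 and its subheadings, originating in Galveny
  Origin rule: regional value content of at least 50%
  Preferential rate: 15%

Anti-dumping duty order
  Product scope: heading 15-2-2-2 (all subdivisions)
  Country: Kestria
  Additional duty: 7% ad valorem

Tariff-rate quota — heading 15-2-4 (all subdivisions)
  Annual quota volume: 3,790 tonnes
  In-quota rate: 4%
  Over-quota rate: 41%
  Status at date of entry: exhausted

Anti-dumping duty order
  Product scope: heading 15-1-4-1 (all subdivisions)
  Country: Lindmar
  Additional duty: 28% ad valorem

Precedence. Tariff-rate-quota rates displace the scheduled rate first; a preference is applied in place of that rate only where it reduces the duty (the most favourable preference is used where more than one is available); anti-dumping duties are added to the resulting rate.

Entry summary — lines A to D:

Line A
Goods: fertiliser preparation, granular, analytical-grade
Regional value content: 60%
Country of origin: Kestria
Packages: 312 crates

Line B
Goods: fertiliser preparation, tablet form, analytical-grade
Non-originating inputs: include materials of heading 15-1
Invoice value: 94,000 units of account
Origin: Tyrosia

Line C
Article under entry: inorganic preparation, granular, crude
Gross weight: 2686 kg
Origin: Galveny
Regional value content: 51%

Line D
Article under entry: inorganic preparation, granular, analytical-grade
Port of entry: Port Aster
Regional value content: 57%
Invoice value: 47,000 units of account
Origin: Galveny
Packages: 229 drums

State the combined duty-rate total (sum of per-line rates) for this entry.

102%

Line A: fertiliser → 15-1; granular → 15-1-3; analytical-grade → 15-1-3-2. Scheduled 18%. Kestria agreement on 15-1-3: RVC ≥ 55% → 13% available; preferential 13%. → 13%.
Line B: fertiliser → 15-1; tablet form → 15-1-4; analytical-grade → 15-1-4-1. Scheduled 11%. Tyrosia agreement on 15-1-3-1: 15-1-4-1 not covered; anti-dumping (Tyrosia, 15-1): +40%; total 11% + 40% = 51%. → 51%.
Line C: inorganic → 15-2; granular → 15-2-2; crude → 15-2-2-2. Scheduled 13%. Galveny agreement on 15-2-4-2: 15-2-2-2 not covered. → 13%.
Line D: inorganic → 15-2; granular → 15-2-2; analytical-grade → 15-2-2-1. Scheduled 25%. Galveny agreement on 15-2-4-2: 15-2-2-1 not covered. → 25%.
Sum: 13% + 51% + 13% + 25% = 102%.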